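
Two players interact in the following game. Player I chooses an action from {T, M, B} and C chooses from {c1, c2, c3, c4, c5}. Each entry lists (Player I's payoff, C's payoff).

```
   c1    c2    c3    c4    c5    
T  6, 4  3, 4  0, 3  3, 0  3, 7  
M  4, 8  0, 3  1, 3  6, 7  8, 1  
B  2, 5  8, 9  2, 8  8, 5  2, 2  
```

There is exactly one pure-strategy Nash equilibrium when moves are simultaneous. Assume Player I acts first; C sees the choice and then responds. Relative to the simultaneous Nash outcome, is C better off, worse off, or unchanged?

unchanged

C best-responds to each possible Player I move:
- T: C compares 4, 4, 3, 0, 7 and picks c5; Player I would get 3.
- M: C compares 8, 3, 3, 7, 1 and picks c1; Player I would get 4.
- B: C compares 5, 9, 8, 5, 2 and picks c2; Player I would get 8.
Player I's induced payoffs are 3, 4, 8, so Player I commits to B. Subgame-perfect outcome: (B, c2) with payoffs (8, 9).
Now find the simultaneous Nash equilibrium.
Player I's best replies: c1→T; c2→B; c3→B; c4→B; c5→M.
C's best replies: T→c5; M→c1; B→c2.
The unique mutual best reply is (B, c2), giving (8, 9).
C earns 9 sequentially versus 9 at the Nash outcome: unchanged.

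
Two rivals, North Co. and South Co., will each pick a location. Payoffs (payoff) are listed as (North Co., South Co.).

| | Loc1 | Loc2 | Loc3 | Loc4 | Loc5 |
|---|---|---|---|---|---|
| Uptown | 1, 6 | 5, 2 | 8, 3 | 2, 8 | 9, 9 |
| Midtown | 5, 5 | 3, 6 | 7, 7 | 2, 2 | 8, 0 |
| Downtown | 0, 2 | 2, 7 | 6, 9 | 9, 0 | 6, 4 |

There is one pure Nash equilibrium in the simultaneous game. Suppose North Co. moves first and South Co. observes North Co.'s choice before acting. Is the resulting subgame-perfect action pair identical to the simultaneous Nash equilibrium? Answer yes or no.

Backward induction with North Co. moving first.
- Uptown → South Co. plays Loc5 (best of 6, 2, 3, 8, 9); North Co. gets 9.
- Midtown → South Co. plays Loc3 (best of 5, 6, 7, 2, 0); North Co. gets 7.
- Downtown → South Co. plays Loc3 (best of 2, 7, 9, 0, 4); North Co. gets 6.
Among 9, 7, 6, the best is 9 at Uptown. Subgame-perfect outcome: (Uptown, Loc5) with payoffs (9, 9).
Under simultaneous play:
North Co.'s best replies: Loc1→Midtown; Loc2→Uptown; Loc3→Uptown; Loc4→Downtown; Loc5→Uptown.
South Co.'s best replies: Uptown→Loc5; Midtown→Loc3; Downtown→Loc3.
The unique mutual best reply is (Uptown, Loc5), giving (9, 9).
Sequential outcome (Uptown, Loc5) coincides with the Nash profile (Uptown, Loc5).

yes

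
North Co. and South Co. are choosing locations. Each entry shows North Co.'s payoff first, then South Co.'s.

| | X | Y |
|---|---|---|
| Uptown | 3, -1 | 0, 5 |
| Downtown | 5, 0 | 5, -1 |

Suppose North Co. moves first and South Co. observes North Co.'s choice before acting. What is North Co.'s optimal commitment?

South Co. best-responds to each possible North Co. move:
- Uptown → South Co. plays Y (best of -1, 5); North Co. gets 0.
- Downtown → South Co. plays X (best of 0, -1); North Co. gets 5.
North Co.'s induced payoffs are 0, 5, so North Co. commits to Downtown. Subgame-perfect outcome: (Downtown, X) with payoffs (5, 0).

Downtown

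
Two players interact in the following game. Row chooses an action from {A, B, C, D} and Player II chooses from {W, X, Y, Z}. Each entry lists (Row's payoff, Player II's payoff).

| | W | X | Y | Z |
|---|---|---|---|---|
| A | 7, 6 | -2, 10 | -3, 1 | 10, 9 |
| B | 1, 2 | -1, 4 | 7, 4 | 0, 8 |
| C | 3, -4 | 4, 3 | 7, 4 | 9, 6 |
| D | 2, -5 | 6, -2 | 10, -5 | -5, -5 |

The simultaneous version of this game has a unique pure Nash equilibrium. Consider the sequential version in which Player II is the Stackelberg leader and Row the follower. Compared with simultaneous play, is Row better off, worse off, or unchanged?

Row best-responds to each possible Player II move:
- W: BR = A, leader payoff 6.
- X: BR = D, leader payoff -2.
- Y: BR = D, leader payoff -5.
- Z: BR = A, leader payoff 9.
Among 6, -2, -5, 9, the best is 9 at Z. Subgame-perfect outcome: (A, Z) with payoffs (10, 9).
For the simultaneous game, intersect best replies.
Row's best replies: W→A; X→D; Y→D; Z→A.
Player II's best replies: A→X; B→Z; C→Z; D→X.
The unique mutual best reply is (D, X), giving (6, -2).
Row earns 10 sequentially versus 6 at the Nash outcome: better off.

better off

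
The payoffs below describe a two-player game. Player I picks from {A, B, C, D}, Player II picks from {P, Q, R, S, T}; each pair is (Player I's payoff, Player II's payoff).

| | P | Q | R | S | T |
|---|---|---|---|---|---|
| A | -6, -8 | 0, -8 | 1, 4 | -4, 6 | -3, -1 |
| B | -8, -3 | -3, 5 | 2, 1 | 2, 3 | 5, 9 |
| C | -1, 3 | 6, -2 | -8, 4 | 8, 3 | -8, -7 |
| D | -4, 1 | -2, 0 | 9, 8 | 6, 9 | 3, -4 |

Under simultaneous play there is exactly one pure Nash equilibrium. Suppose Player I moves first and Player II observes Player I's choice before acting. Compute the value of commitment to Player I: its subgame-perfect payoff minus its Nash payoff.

Solve by backward induction (Player I leads).
- A: BR = S, leader payoff -4.
- B: BR = T, leader payoff 5.
- C: BR = R, leader payoff -8.
- D: BR = S, leader payoff 6.
Maximizing over -4, 5, -8, 6, Player I chooses D. Subgame-perfect outcome: (D, S) with payoffs (6, 9).
Under simultaneous play:
Player I's best replies: P→C; Q→C; R→D; S→C; T→B.
Player II's best replies: A→S; B→T; C→R; D→S.
The unique mutual best reply is (B, T), giving (5, 9).
Player I's commitment gain: 6 − 5 = 1.

1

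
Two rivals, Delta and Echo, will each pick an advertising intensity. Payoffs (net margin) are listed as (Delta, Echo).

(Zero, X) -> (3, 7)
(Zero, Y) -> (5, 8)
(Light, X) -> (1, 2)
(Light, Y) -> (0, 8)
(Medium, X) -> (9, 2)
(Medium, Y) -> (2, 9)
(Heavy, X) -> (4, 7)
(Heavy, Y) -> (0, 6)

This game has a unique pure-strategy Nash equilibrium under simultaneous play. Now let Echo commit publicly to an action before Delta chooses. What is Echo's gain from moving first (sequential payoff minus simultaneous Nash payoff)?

0

Backward induction with Echo moving first.
- X → Delta plays Medium (best of 3, 1, 9, 4); Echo gets 2.
- Y → Delta plays Zero (best of 5, 0, 2, 0); Echo gets 8.
Maximizing over 2, 8, Echo chooses Y. Subgame-perfect outcome: (Zero, Y) with payoffs (5, 8).
Under simultaneous play:
Delta's best replies: X→Medium; Y→Zero.
Echo's best replies: Zero→Y; Light→Y; Medium→Y; Heavy→X.
The unique mutual best reply is (Zero, Y), giving (5, 8).
Echo's commitment gain: 8 − 8 = 0.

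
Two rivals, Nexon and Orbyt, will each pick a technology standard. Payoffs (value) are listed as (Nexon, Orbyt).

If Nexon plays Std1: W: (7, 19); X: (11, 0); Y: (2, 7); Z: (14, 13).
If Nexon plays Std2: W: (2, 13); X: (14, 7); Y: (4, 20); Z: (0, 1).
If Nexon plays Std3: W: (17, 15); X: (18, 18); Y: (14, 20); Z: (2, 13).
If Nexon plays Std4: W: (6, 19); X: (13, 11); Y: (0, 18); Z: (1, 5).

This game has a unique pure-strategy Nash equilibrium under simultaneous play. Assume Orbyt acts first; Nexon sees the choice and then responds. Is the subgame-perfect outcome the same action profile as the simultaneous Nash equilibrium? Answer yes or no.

yes

Solve by backward induction (Orbyt leads).
- W: BR = Std3, leader payoff 15.
- X: BR = Std3, leader payoff 18.
- Y: BR = Std3, leader payoff 20.
- Z: BR = Std1, leader payoff 13.
Orbyt's induced payoffs are 15, 18, 20, 13, so Orbyt commits to Y. Subgame-perfect outcome: (Std3, Y) with payoffs (14, 20).
Now find the simultaneous Nash equilibrium.
Nexon's best replies: W→Std3; X→Std3; Y→Std3; Z→Std1.
Orbyt's best replies: Std1→W; Std2→Y; Std3→Y; Std4→W.
The unique mutual best reply is (Std3, Y), giving (14, 20).
Sequential outcome (Std3, Y) coincides with the Nash profile (Std3, Y).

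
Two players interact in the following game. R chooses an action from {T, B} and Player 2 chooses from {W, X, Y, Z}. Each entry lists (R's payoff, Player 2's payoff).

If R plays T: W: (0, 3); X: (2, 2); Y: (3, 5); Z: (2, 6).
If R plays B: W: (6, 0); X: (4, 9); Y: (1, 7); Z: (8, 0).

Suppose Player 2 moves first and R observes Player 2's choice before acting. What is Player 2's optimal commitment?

Work backward from R's decision.
- W: R compares 0, 6 and picks B; Player 2 would get 0.
- X: R compares 2, 4 and picks B; Player 2 would get 9.
- Y: R compares 3, 1 and picks T; Player 2 would get 5.
- Z: R compares 2, 8 and picks B; Player 2 would get 0.
Maximizing over 0, 9, 5, 0, Player 2 chooses X. Subgame-perfect outcome: (B, X) with payoffs (4, 9).

X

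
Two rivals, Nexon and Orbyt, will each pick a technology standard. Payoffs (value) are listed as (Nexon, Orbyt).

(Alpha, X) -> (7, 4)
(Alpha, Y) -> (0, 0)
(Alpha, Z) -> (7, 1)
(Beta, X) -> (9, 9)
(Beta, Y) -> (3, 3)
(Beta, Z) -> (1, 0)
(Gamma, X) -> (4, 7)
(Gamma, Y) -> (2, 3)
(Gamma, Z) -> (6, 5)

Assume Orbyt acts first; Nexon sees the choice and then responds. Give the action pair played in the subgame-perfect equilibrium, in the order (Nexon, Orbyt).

Backward induction with Orbyt moving first.
- X → Nexon plays Beta (best of 7, 9, 4); Orbyt gets 9.
- Y → Nexon plays Beta (best of 0, 3, 2); Orbyt gets 3.
- Z → Nexon plays Alpha (best of 7, 1, 6); Orbyt gets 1.
Maximizing over 9, 3, 1, Orbyt chooses X. Subgame-perfect outcome: (Beta, X) with payoffs (9, 9).

(Beta, X)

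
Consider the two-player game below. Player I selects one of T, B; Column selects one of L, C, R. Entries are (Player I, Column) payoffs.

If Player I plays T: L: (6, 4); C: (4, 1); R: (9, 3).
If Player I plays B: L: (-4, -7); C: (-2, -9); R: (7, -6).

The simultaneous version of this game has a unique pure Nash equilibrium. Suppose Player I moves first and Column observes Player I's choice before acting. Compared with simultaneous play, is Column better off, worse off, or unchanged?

worse off

Backward induction with Player I moving first.
- T: BR = L, leader payoff 6.
- B: BR = R, leader payoff 7.
Among 6, 7, the best is 7 at B. Subgame-perfect outcome: (B, R) with payoffs (7, -6).
For the simultaneous game, intersect best replies.
Player I's best replies: L→T; C→T; R→T.
Column's best replies: T→L; B→R.
The unique mutual best reply is (T, L), giving (6, 4).
Column earns -6 sequentially versus 4 at the Nash outcome: worse off.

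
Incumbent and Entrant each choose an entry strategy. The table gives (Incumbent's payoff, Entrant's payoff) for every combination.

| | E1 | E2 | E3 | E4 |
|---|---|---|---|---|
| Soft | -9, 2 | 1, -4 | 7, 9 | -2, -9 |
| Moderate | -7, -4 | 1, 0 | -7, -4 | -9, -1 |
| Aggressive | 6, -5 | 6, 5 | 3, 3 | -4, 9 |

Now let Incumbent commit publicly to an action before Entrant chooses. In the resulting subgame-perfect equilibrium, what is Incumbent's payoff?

Solve by backward induction (Incumbent leads).
- Soft → Entrant plays E3 (best of 2, -4, 9, -9); Incumbent gets 7.
- Moderate → Entrant plays E2 (best of -4, 0, -4, -1); Incumbent gets 1.
- Aggressive → Entrant plays E4 (best of -5, 5, 3, 9); Incumbent gets -4.
Among 7, 1, -4, the best is 7 at Soft. Subgame-perfect outcome: (Soft, E3) with payoffs (7, 9).

7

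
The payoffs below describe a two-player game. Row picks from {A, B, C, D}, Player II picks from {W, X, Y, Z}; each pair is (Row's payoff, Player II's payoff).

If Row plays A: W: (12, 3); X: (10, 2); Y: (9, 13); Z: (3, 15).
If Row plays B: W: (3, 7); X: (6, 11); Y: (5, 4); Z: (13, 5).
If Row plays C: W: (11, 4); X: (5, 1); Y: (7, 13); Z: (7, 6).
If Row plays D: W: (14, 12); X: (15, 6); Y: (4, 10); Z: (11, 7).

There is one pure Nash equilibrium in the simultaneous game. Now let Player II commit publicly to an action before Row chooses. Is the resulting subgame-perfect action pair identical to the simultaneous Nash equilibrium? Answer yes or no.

no

Work backward from Row's decision.
- W: Row compares 12, 3, 11, 14 and picks D; Player II would get 12.
- X: Row compares 10, 6, 5, 15 and picks D; Player II would get 6.
- Y: Row compares 9, 5, 7, 4 and picks A; Player II would get 13.
- Z: Row compares 3, 13, 7, 11 and picks B; Player II would get 5.
Among 12, 6, 13, 5, the best is 13 at Y. Subgame-perfect outcome: (A, Y) with payoffs (9, 13).
Under simultaneous play:
Row's best replies: W→D; X→D; Y→A; Z→B.
Player II's best replies: A→Z; B→X; C→Y; D→W.
The unique mutual best reply is (D, W), giving (14, 12).
Sequential outcome (A, Y) differs from the Nash profile (D, W).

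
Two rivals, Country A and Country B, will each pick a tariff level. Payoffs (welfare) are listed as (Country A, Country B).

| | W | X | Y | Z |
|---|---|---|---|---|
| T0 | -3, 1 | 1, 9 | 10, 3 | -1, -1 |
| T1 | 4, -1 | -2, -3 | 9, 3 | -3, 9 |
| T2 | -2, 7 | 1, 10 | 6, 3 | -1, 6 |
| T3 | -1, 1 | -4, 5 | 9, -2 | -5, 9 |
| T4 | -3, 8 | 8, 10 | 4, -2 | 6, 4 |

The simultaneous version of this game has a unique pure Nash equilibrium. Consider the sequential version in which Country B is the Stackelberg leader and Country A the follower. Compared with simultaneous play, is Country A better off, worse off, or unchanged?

unchanged

Country A best-responds to each possible Country B move:
- W → Country A plays T1 (best of -3, 4, -2, -1, -3); Country B gets -1.
- X → Country A plays T4 (best of 1, -2, 1, -4, 8); Country B gets 10.
- Y → Country A plays T0 (best of 10, 9, 6, 9, 4); Country B gets 3.
- Z → Country A plays T4 (best of -1, -3, -1, -5, 6); Country B gets 4.
Maximizing over -1, 10, 3, 4, Country B chooses X. Subgame-perfect outcome: (T4, X) with payoffs (8, 10).
For the simultaneous game, intersect best replies.
Country A's best replies: W→T1; X→T4; Y→T0; Z→T4.
Country B's best replies: T0→X; T1→Z; T2→X; T3→Z; T4→X.
The unique mutual best reply is (T4, X), giving (8, 10).
Country A earns 8 sequentially versus 8 at the Nash outcome: unchanged.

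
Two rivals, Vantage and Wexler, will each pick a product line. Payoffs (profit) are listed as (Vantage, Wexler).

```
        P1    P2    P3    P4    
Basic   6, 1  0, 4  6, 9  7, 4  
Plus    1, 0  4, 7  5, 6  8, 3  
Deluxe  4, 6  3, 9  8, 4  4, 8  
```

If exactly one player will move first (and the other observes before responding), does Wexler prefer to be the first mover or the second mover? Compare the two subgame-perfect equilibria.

second

If Vantage leads: Wexler's best replies are Basic→P3, Plus→P2, Deluxe→P2; Vantage's induced payoffs 6, 4, 3; outcome (Basic, P3), payoffs (6, 9).
If Wexler leads: Vantage's best replies are P1→Basic, P2→Plus, P3→Deluxe, P4→Plus; Wexler's induced payoffs 1, 7, 4, 3; outcome (Plus, P2), payoffs (4, 7).
Wexler gets 7 moving first and 9 moving second, so Wexler prefers to move second.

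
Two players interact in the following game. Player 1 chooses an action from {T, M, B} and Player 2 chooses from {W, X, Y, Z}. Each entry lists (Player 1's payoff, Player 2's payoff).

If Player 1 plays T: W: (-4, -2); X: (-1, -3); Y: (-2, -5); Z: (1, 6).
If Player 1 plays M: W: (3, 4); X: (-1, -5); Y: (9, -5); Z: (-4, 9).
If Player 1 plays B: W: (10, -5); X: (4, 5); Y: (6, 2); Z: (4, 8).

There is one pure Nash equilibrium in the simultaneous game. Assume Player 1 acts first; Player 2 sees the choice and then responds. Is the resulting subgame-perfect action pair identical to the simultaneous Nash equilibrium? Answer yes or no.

Backward induction with Player 1 moving first.
- T → Player 2 plays Z (best of -2, -3, -5, 6); Player 1 gets 1.
- M → Player 2 plays Z (best of 4, -5, -5, 9); Player 1 gets -4.
- B → Player 2 plays Z (best of -5, 5, 2, 8); Player 1 gets 4.
Maximizing over 1, -4, 4, Player 1 chooses B. Subgame-perfect outcome: (B, Z) with payoffs (4, 8).
Now find the simultaneous Nash equilibrium.
Player 1's best replies: W→B; X→B; Y→M; Z→B.
Player 2's best replies: T→Z; M→Z; B→Z.
Only (B, Z) has each player best-responding; Nash payoffs (4, 8).
Sequential outcome (B, Z) coincides with the Nash profile (B, Z).

yes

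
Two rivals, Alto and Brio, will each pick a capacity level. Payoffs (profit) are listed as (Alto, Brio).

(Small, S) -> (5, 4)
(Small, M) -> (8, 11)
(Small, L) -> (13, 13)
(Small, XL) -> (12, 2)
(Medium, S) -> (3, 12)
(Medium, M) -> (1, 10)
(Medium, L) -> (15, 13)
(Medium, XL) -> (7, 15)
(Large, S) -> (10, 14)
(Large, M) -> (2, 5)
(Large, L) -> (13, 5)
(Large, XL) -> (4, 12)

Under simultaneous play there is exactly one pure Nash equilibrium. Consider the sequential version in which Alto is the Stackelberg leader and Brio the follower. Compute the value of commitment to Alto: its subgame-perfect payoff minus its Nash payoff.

3

Brio best-responds to each possible Alto move:
- Small: Brio compares 4, 11, 13, 2 and picks L; Alto would get 13.
- Medium: Brio compares 12, 10, 13, 15 and picks XL; Alto would get 7.
- Large: Brio compares 14, 5, 5, 12 and picks S; Alto would get 10.
Maximizing over 13, 7, 10, Alto chooses Small. Subgame-perfect outcome: (Small, L) with payoffs (13, 13).
Under simultaneous play:
Alto's best replies: S→Large; M→Small; L→Medium; XL→Small.
Brio's best replies: Small→L; Medium→XL; Large→S.
The unique mutual best reply is (Large, S), giving (10, 14).
Alto's commitment gain: 13 − 10 = 3.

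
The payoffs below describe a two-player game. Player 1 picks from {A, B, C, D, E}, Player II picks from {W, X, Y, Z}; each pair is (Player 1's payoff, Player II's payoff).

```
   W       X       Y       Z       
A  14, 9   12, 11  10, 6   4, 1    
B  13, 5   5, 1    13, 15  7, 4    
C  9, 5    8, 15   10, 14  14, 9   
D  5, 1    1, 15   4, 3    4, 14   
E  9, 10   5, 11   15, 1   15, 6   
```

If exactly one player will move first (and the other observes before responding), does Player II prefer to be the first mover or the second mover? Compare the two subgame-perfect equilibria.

second

If Player 1 leads: Player II's best replies are A→X, B→Y, C→X, D→X, E→X; Player 1's induced payoffs 12, 13, 8, 1, 5; outcome (B, Y), payoffs (13, 15).
If Player II leads: Player 1's best replies are W→A, X→A, Y→E, Z→E; Player II's induced payoffs 9, 11, 1, 6; outcome (A, X), payoffs (12, 11).
Player II gets 11 moving first and 15 moving second, so Player II prefers to move second.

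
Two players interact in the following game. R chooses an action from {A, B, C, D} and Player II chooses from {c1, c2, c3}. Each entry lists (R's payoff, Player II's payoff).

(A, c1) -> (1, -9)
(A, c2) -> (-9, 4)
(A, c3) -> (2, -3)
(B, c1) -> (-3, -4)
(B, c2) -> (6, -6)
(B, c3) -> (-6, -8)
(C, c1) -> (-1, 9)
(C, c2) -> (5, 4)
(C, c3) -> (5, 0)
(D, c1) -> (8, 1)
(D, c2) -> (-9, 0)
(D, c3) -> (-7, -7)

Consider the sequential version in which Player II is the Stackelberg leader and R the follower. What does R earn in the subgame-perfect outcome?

R best-responds to each possible Player II move:
- c1: R compares 1, -3, -1, 8 and picks D; Player II would get 1.
- c2: R compares -9, 6, 5, -9 and picks B; Player II would get -6.
- c3: R compares 2, -6, 5, -7 and picks C; Player II would get 0.
Maximizing over 1, -6, 0, Player II chooses c1. Subgame-perfect outcome: (D, c1) with payoffs (8, 1).

8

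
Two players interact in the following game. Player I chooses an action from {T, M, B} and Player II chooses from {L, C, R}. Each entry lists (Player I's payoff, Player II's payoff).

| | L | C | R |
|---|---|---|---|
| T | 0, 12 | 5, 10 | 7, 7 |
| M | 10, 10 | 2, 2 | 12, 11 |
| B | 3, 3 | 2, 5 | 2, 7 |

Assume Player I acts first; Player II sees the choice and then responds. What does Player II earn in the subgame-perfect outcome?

11

Work backward from Player II's decision.
- T: BR = L, leader payoff 0.
- M: BR = R, leader payoff 12.
- B: BR = R, leader payoff 2.
Among 0, 12, 2, the best is 12 at M. Subgame-perfect outcome: (M, R) with payoffs (12, 11).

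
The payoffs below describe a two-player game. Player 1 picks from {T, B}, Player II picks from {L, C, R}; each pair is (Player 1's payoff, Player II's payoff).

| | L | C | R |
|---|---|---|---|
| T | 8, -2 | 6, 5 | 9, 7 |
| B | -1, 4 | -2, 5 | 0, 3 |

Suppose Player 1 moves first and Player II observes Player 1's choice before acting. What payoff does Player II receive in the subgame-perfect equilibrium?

Solve by backward induction (Player 1 leads).
- T: Player II compares -2, 5, 7 and picks R; Player 1 would get 9.
- B: Player II compares 4, 5, 3 and picks C; Player 1 would get -2.
Player 1's induced payoffs are 9, -2, so Player 1 commits to T. Subgame-perfect outcome: (T, R) with payoffs (9, 7).

7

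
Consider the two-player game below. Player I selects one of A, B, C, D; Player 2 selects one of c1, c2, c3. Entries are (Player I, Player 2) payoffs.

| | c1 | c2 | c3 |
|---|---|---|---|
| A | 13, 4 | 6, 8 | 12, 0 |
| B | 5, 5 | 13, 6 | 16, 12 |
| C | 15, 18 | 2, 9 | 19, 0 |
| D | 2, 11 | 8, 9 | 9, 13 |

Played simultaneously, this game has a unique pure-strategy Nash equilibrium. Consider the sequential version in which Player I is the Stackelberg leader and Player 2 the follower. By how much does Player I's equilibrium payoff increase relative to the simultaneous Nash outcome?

1

Player 2 best-responds to each possible Player I move:
- A: BR = c2, leader payoff 6.
- B: BR = c3, leader payoff 16.
- C: BR = c1, leader payoff 15.
- D: BR = c3, leader payoff 9.
Maximizing over 6, 16, 15, 9, Player I chooses B. Subgame-perfect outcome: (B, c3) with payoffs (16, 12).
Now find the simultaneous Nash equilibrium.
Player I's best replies: c1→C; c2→B; c3→C.
Player 2's best replies: A→c2; B→c3; C→c1; D→c3.
Only (C, c1) has each player best-responding; Nash payoffs (15, 18).
Player I's commitment gain: 16 − 15 = 1.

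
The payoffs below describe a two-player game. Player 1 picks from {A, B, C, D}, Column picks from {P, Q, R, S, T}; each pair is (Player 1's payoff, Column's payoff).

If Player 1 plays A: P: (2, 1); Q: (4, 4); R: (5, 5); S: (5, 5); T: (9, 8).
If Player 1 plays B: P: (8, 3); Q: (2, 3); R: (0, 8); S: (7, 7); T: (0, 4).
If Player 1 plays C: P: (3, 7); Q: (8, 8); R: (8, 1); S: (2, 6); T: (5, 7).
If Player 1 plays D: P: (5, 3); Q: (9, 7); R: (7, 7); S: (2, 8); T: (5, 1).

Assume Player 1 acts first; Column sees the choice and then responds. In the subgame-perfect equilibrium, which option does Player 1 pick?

A

Work backward from Column's decision.
- A → Column plays T (best of 1, 4, 5, 5, 8); Player 1 gets 9.
- B → Column plays R (best of 3, 3, 8, 7, 4); Player 1 gets 0.
- C → Column plays Q (best of 7, 8, 1, 6, 7); Player 1 gets 8.
- D → Column plays S (best of 3, 7, 7, 8, 1); Player 1 gets 2.
Maximizing over 9, 0, 8, 2, Player 1 chooses A. Subgame-perfect outcome: (A, T) with payoffs (9, 8).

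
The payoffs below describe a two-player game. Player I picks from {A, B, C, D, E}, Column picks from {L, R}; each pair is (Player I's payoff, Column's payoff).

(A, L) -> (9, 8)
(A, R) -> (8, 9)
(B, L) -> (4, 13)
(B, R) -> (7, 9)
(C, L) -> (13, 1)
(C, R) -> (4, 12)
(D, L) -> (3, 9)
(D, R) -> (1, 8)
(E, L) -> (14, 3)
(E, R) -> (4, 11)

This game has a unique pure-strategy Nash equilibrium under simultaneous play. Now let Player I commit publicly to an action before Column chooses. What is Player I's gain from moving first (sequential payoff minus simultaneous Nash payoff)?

Work backward from Column's decision.
- A: Column compares 8, 9 and picks R; Player I would get 8.
- B: Column compares 13, 9 and picks L; Player I would get 4.
- C: Column compares 1, 12 and picks R; Player I would get 4.
- D: Column compares 9, 8 and picks L; Player I would get 3.
- E: Column compares 3, 11 and picks R; Player I would get 4.
Among 8, 4, 4, 3, 4, the best is 8 at A. Subgame-perfect outcome: (A, R) with payoffs (8, 9).
Now find the simultaneous Nash equilibrium.
Player I's best replies: L→E; R→A.
Column's best replies: A→R; B→L; C→R; D→L; E→R.
The unique mutual best reply is (A, R), giving (8, 9).
Player I's commitment gain: 8 − 8 = 0.

0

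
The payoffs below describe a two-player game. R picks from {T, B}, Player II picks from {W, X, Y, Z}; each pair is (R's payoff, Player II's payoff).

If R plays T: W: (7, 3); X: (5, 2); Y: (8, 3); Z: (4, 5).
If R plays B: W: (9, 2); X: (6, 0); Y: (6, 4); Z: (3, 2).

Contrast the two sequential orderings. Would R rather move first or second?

If R leads: Player II's best replies are T→Z, B→Y; R's induced payoffs 4, 6; outcome (B, Y), payoffs (6, 4).
If Player II leads: R's best replies are W→B, X→B, Y→T, Z→T; Player II's induced payoffs 2, 0, 3, 5; outcome (T, Z), payoffs (4, 5).
R gets 6 moving first and 4 moving second, so R prefers to move first.

first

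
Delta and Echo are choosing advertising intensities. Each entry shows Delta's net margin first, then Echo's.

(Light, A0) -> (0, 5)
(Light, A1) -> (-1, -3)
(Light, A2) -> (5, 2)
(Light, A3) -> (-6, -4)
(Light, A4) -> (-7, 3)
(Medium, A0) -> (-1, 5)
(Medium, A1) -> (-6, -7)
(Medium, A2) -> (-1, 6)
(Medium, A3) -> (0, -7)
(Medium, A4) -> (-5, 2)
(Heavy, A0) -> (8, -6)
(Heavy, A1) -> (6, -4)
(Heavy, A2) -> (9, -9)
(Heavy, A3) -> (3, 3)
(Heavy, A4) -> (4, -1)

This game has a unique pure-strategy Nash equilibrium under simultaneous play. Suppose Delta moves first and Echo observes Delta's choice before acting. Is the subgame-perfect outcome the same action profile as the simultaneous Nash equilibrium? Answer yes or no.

yes

Backward induction with Delta moving first.
- Light: Echo compares 5, -3, 2, -4, 3 and picks A0; Delta would get 0.
- Medium: Echo compares 5, -7, 6, -7, 2 and picks A2; Delta would get -1.
- Heavy: Echo compares -6, -4, -9, 3, -1 and picks A3; Delta would get 3.
Among 0, -1, 3, the best is 3 at Heavy. Subgame-perfect outcome: (Heavy, A3) with payoffs (3, 3).
Now find the simultaneous Nash equilibrium.
Delta's best replies: A0→Heavy; A1→Heavy; A2→Heavy; A3→Heavy; A4→Heavy.
Echo's best replies: Light→A0; Medium→A2; Heavy→A3.
Only (Heavy, A3) has each player best-responding; Nash payoffs (3, 3).
Sequential outcome (Heavy, A3) coincides with the Nash profile (Heavy, A3).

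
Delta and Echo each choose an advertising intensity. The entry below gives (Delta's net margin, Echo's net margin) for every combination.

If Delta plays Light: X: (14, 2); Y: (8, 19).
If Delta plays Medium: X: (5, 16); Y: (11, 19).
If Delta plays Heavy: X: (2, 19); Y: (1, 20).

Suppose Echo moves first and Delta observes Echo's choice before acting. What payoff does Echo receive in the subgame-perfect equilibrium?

19

Solve by backward induction (Echo leads).
- X: BR = Light, leader payoff 2.
- Y: BR = Medium, leader payoff 19.
Among 2, 19, the best is 19 at Y. Subgame-perfect outcome: (Medium, Y) with payoffs (11, 19).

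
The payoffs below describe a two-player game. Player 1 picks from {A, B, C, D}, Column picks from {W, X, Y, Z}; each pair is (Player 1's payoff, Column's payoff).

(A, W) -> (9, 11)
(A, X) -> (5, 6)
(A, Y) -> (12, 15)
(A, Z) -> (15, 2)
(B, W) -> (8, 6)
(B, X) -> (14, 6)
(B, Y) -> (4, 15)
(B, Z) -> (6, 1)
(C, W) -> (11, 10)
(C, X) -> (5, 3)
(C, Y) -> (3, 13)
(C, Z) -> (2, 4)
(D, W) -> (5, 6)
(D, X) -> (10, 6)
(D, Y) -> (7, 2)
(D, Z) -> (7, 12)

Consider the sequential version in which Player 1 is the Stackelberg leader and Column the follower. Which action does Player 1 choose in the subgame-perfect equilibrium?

Work backward from Column's decision.
- A → Column plays Y (best of 11, 6, 15, 2); Player 1 gets 12.
- B → Column plays Y (best of 6, 6, 15, 1); Player 1 gets 4.
- C → Column plays Y (best of 10, 3, 13, 4); Player 1 gets 3.
- D → Column plays Z (best of 6, 6, 2, 12); Player 1 gets 7.
Player 1's induced payoffs are 12, 4, 3, 7, so Player 1 commits to A. Subgame-perfect outcome: (A, Y) with payoffs (12, 15).

A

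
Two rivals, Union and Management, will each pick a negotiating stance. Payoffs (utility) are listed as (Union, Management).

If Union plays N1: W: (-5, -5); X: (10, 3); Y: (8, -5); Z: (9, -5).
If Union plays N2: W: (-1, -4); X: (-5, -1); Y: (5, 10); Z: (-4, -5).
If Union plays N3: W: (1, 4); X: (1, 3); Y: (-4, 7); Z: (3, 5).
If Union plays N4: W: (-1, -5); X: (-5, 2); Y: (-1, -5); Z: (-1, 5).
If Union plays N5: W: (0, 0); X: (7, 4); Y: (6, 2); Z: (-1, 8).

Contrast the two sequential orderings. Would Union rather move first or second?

first

If Union leads: Management's best replies are N1→X, N2→Y, N3→Y, N4→Z, N5→Z; Union's induced payoffs 10, 5, -4, -1, -1; outcome (N1, X), payoffs (10, 3).
If Management leads: Union's best replies are W→N3, X→N1, Y→N1, Z→N1; Management's induced payoffs 4, 3, -5, -5; outcome (N3, W), payoffs (1, 4).
Union gets 10 moving first and 1 moving second, so Union prefers to move first.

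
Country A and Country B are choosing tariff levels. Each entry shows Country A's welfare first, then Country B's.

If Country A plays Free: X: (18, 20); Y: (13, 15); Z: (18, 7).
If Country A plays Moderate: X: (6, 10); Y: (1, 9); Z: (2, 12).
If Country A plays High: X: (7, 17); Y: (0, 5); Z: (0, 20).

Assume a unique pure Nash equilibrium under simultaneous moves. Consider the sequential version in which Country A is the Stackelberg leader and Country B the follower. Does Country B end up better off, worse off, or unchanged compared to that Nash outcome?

unchanged

Solve by backward induction (Country A leads).
- Free: BR = X, leader payoff 18.
- Moderate: BR = Z, leader payoff 2.
- High: BR = Z, leader payoff 0.
Among 18, 2, 0, the best is 18 at Free. Subgame-perfect outcome: (Free, X) with payoffs (18, 20).
For the simultaneous game, intersect best replies.
Country A's best replies: X→Free; Y→Free; Z→Free.
Country B's best replies: Free→X; Moderate→Z; High→Z.
Only (Free, X) has each player best-responding; Nash payoffs (18, 20).
Country B earns 20 sequentially versus 20 at the Nash outcome: unchanged.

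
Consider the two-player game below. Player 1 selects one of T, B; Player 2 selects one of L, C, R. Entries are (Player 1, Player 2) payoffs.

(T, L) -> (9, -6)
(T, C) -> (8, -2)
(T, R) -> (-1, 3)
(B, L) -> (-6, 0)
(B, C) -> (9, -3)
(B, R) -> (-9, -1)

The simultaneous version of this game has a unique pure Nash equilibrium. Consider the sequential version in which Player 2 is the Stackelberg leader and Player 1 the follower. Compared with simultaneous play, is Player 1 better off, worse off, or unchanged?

unchanged

Player 1 best-responds to each possible Player 2 move:
- L: BR = T, leader payoff -6.
- C: BR = B, leader payoff -3.
- R: BR = T, leader payoff 3.
Player 2's induced payoffs are -6, -3, 3, so Player 2 commits to R. Subgame-perfect outcome: (T, R) with payoffs (-1, 3).
Under simultaneous play:
Player 1's best replies: L→T; C→B; R→T.
Player 2's best replies: T→R; B→L.
The unique mutual best reply is (T, R), giving (-1, 3).
Player 1 earns -1 sequentially versus -1 at the Nash outcome: unchanged.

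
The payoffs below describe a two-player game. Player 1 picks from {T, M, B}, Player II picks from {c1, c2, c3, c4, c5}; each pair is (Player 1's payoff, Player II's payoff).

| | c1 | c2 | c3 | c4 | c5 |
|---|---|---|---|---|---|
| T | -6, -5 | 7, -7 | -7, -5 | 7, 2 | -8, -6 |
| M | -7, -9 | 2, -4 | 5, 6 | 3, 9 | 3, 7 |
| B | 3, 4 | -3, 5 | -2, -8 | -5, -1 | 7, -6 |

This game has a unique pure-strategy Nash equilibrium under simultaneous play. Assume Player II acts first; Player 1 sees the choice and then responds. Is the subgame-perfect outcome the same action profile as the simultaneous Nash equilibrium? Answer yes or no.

Player 1 best-responds to each possible Player II move:
- c1: Player 1 compares -6, -7, 3 and picks B; Player II would get 4.
- c2: Player 1 compares 7, 2, -3 and picks T; Player II would get -7.
- c3: Player 1 compares -7, 5, -2 and picks M; Player II would get 6.
- c4: Player 1 compares 7, 3, -5 and picks T; Player II would get 2.
- c5: Player 1 compares -8, 3, 7 and picks B; Player II would get -6.
Among 4, -7, 6, 2, -6, the best is 6 at c3. Subgame-perfect outcome: (M, c3) with payoffs (5, 6).
For the simultaneous game, intersect best replies.
Player 1's best replies: c1→B; c2→T; c3→M; c4→T; c5→B.
Player II's best replies: T→c4; M→c4; B→c2.
Only (T, c4) has each player best-responding; Nash payoffs (7, 2).
Sequential outcome (M, c3) differs from the Nash profile (T, c4).

no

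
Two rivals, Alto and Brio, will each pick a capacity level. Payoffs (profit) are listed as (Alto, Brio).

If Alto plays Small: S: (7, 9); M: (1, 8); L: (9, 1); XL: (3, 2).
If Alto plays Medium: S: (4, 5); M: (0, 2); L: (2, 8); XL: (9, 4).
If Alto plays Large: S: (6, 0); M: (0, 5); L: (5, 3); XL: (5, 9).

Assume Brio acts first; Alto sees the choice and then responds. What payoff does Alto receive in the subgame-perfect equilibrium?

Solve by backward induction (Brio leads).
- S: Alto compares 7, 4, 6 and picks Small; Brio would get 9.
- M: Alto compares 1, 0, 0 and picks Small; Brio would get 8.
- L: Alto compares 9, 2, 5 and picks Small; Brio would get 1.
- XL: Alto compares 3, 9, 5 and picks Medium; Brio would get 4.
Maximizing over 9, 8, 1, 4, Brio chooses S. Subgame-perfect outcome: (Small, S) with payoffs (7, 9).

7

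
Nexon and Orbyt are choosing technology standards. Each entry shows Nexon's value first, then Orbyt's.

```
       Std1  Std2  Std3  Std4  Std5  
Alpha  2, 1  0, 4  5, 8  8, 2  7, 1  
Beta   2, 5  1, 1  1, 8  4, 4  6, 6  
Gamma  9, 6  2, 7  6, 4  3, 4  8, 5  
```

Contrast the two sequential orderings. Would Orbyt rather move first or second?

second

If Nexon leads: Orbyt's best replies are Alpha→Std3, Beta→Std3, Gamma→Std2; Nexon's induced payoffs 5, 1, 2; outcome (Alpha, Std3), payoffs (5, 8).
If Orbyt leads: Nexon's best replies are Std1→Gamma, Std2→Gamma, Std3→Gamma, Std4→Alpha, Std5→Gamma; Orbyt's induced payoffs 6, 7, 4, 2, 5; outcome (Gamma, Std2), payoffs (2, 7).
Orbyt gets 7 moving first and 8 moving second, so Orbyt prefers to move second.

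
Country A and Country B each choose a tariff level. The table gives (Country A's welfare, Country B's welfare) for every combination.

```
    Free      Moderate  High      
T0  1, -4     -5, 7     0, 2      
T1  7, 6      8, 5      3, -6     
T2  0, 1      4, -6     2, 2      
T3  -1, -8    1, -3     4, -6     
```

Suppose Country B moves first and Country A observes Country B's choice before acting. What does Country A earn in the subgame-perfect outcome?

Backward induction with Country B moving first.
- Free → Country A plays T1 (best of 1, 7, 0, -1); Country B gets 6.
- Moderate → Country A plays T1 (best of -5, 8, 4, 1); Country B gets 5.
- High → Country A plays T3 (best of 0, 3, 2, 4); Country B gets -6.
Maximizing over 6, 5, -6, Country B chooses Free. Subgame-perfect outcome: (T1, Free) with payoffs (7, 6).

7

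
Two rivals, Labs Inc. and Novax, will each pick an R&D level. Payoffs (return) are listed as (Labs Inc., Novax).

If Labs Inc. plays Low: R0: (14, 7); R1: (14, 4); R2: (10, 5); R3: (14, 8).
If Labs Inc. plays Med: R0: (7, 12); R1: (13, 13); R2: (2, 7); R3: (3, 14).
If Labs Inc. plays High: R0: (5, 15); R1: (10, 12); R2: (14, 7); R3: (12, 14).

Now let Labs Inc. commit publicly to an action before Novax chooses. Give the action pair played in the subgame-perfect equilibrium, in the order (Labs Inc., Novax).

Solve by backward induction (Labs Inc. leads).
- Low: Novax compares 7, 4, 5, 8 and picks R3; Labs Inc. would get 14.
- Med: Novax compares 12, 13, 7, 14 and picks R3; Labs Inc. would get 3.
- High: Novax compares 15, 12, 7, 14 and picks R0; Labs Inc. would get 5.
Among 14, 3, 5, the best is 14 at Low. Subgame-perfect outcome: (Low, R3) with payoffs (14, 8).

(Low, R3)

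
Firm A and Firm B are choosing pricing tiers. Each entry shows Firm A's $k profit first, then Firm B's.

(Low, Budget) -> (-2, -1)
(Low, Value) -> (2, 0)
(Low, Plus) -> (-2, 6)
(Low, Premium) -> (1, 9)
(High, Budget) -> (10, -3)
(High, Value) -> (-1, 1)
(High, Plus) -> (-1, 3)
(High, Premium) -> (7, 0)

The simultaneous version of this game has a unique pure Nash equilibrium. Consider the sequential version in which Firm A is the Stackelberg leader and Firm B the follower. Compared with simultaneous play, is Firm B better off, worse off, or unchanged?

Solve by backward induction (Firm A leads).
- Low: BR = Premium, leader payoff 1.
- High: BR = Plus, leader payoff -1.
Firm A's induced payoffs are 1, -1, so Firm A commits to Low. Subgame-perfect outcome: (Low, Premium) with payoffs (1, 9).
Now find the simultaneous Nash equilibrium.
Firm A's best replies: Budget→High; Value→Low; Plus→High; Premium→High.
Firm B's best replies: Low→Premium; High→Plus.
Only (High, Plus) has each player best-responding; Nash payoffs (-1, 3).
Firm B earns 9 sequentially versus 3 at the Nash outcome: better off.

better off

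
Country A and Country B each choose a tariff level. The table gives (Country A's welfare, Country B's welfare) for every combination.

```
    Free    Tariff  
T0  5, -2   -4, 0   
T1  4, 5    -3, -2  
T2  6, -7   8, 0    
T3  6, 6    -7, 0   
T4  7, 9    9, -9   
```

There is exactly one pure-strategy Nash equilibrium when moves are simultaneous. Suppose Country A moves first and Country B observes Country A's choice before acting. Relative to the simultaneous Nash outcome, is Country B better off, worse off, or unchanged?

worse off

Solve by backward induction (Country A leads).
- T0: Country B compares -2, 0 and picks Tariff; Country A would get -4.
- T1: Country B compares 5, -2 and picks Free; Country A would get 4.
- T2: Country B compares -7, 0 and picks Tariff; Country A would get 8.
- T3: Country B compares 6, 0 and picks Free; Country A would get 6.
- T4: Country B compares 9, -9 and picks Free; Country A would get 7.
Maximizing over -4, 4, 8, 6, 7, Country A chooses T2. Subgame-perfect outcome: (T2, Tariff) with payoffs (8, 0).
Under simultaneous play:
Country A's best replies: Free→T4; Tariff→T4.
Country B's best replies: T0→Tariff; T1→Free; T2→Tariff; T3→Free; T4→Free.
Only (T4, Free) has each player best-responding; Nash payoffs (7, 9).
Country B earns 0 sequentially versus 9 at the Nash outcome: worse off.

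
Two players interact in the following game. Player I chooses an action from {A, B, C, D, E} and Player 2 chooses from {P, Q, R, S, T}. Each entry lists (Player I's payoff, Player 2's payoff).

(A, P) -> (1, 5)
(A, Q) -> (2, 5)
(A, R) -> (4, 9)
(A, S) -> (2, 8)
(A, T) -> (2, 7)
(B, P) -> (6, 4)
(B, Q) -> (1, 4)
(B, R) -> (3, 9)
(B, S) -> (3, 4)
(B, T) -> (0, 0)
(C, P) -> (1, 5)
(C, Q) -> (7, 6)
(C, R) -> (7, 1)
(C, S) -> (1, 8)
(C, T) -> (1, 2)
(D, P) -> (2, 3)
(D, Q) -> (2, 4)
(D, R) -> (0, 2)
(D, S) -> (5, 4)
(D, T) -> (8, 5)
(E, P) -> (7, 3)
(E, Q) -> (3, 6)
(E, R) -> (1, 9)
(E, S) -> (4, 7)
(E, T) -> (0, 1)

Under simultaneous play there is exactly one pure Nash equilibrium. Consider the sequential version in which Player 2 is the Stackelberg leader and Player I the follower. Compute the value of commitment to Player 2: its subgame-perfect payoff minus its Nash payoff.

1

Player I best-responds to each possible Player 2 move:
- P: Player I compares 1, 6, 1, 2, 7 and picks E; Player 2 would get 3.
- Q: Player I compares 2, 1, 7, 2, 3 and picks C; Player 2 would get 6.
- R: Player I compares 4, 3, 7, 0, 1 and picks C; Player 2 would get 1.
- S: Player I compares 2, 3, 1, 5, 4 and picks D; Player 2 would get 4.
- T: Player I compares 2, 0, 1, 8, 0 and picks D; Player 2 would get 5.
Maximizing over 3, 6, 1, 4, 5, Player 2 chooses Q. Subgame-perfect outcome: (C, Q) with payoffs (7, 6).
For the simultaneous game, intersect best replies.
Player I's best replies: P→E; Q→C; R→C; S→D; T→D.
Player 2's best replies: A→R; B→R; C→S; D→T; E→R.
The unique mutual best reply is (D, T), giving (8, 5).
Player 2's commitment gain: 6 − 5 = 1.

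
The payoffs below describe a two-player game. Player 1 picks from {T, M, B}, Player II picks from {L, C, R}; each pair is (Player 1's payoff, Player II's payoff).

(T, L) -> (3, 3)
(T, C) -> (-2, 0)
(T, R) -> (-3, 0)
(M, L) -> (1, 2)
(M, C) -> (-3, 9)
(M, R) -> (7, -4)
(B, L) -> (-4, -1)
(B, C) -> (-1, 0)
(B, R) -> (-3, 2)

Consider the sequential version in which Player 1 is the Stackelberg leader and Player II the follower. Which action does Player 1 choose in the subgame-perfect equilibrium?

T

Work backward from Player II's decision.
- T: BR = L, leader payoff 3.
- M: BR = C, leader payoff -3.
- B: BR = R, leader payoff -3.
Maximizing over 3, -3, -3, Player 1 chooses T. Subgame-perfect outcome: (T, L) with payoffs (3, 3).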